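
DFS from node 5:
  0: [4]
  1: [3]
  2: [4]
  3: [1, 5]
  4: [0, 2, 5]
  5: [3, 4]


Visit 5, push [4, 3]
Visit 3, push [1]
Visit 1, push []
Visit 4, push [2, 0]
Visit 0, push []
Visit 2, push []

DFS order: [5, 3, 1, 4, 0, 2]


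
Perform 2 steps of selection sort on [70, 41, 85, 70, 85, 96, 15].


Initial: [70, 41, 85, 70, 85, 96, 15]
Step 1: min=15 at 6
  Swap: [15, 41, 85, 70, 85, 96, 70]
Step 2: min=41 at 1
  Swap: [15, 41, 85, 70, 85, 96, 70]

After 2 steps: [15, 41, 85, 70, 85, 96, 70]


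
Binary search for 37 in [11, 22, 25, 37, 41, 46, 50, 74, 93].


Step 1: lo=0, hi=8, mid=4, val=41
Step 2: lo=0, hi=3, mid=1, val=22
Step 3: lo=2, hi=3, mid=2, val=25
Step 4: lo=3, hi=3, mid=3, val=37

Found at index 3


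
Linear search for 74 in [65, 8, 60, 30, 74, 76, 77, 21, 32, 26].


i=0: 65!=74
i=1: 8!=74
i=2: 60!=74
i=3: 30!=74
i=4: 74==74 found!

Found at 4, 5 comps


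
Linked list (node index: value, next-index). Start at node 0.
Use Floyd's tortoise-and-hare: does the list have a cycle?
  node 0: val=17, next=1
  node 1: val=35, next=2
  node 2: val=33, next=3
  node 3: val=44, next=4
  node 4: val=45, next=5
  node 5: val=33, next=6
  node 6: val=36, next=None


Floyd's tortoise (slow, +1) and hare (fast, +2):
  init: slow=0, fast=0
  step 1: slow=1, fast=2
  step 2: slow=2, fast=4
  step 3: slow=3, fast=6
  step 4: fast -> None, no cycle

Cycle: no


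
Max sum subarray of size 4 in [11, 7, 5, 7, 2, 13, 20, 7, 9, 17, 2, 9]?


[0:4]: 30
[1:5]: 21
[2:6]: 27
[3:7]: 42
[4:8]: 42
[5:9]: 49
[6:10]: 53
[7:11]: 35
[8:12]: 37

Max: 53 at [6:10]


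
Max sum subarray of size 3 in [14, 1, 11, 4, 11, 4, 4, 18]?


[0:3]: 26
[1:4]: 16
[2:5]: 26
[3:6]: 19
[4:7]: 19
[5:8]: 26

Max: 26 at [0:3]


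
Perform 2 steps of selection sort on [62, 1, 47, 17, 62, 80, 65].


Initial: [62, 1, 47, 17, 62, 80, 65]
Step 1: min=1 at 1
  Swap: [1, 62, 47, 17, 62, 80, 65]
Step 2: min=17 at 3
  Swap: [1, 17, 47, 62, 62, 80, 65]

After 2 steps: [1, 17, 47, 62, 62, 80, 65]


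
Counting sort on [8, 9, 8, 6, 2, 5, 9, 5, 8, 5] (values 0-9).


Input: [8, 9, 8, 6, 2, 5, 9, 5, 8, 5]
Counts: [0, 0, 1, 0, 0, 3, 1, 0, 3, 2]

Sorted: [2, 5, 5, 5, 6, 8, 8, 8, 9, 9]


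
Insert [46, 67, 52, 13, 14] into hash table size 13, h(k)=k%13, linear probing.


Insert 46: h=7 -> slot 7
Insert 67: h=2 -> slot 2
Insert 52: h=0 -> slot 0
Insert 13: h=0, 1 probes -> slot 1
Insert 14: h=1, 2 probes -> slot 3

Table: [52, 13, 67, 14, None, None, None, 46, None, None, None, None, None]


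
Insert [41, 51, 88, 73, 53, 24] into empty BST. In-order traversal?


Insert 41: root
Insert 51: R from 41
Insert 88: R from 41 -> R from 51
Insert 73: R from 41 -> R from 51 -> L from 88
Insert 53: R from 41 -> R from 51 -> L from 88 -> L from 73
Insert 24: L from 41

In-order: [24, 41, 51, 53, 73, 88]


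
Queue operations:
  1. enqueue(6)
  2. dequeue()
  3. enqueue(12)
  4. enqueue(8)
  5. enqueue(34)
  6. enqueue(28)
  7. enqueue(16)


enqueue(6) -> [6]
dequeue()->6, []
enqueue(12) -> [12]
enqueue(8) -> [12, 8]
enqueue(34) -> [12, 8, 34]
enqueue(28) -> [12, 8, 34, 28]
enqueue(16) -> [12, 8, 34, 28, 16]

Final queue: [12, 8, 34, 28, 16]


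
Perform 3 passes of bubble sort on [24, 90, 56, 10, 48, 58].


Initial: [24, 90, 56, 10, 48, 58]
Pass 1: [24, 56, 10, 48, 58, 90] (4 swaps)
Pass 2: [24, 10, 48, 56, 58, 90] (2 swaps)
Pass 3: [10, 24, 48, 56, 58, 90] (1 swaps)

After 3 passes: [10, 24, 48, 56, 58, 90]


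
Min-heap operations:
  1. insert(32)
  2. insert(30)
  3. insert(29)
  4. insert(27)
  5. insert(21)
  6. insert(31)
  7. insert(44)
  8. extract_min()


insert(32) -> [32]
insert(30) -> [30, 32]
insert(29) -> [29, 32, 30]
insert(27) -> [27, 29, 30, 32]
insert(21) -> [21, 27, 30, 32, 29]
insert(31) -> [21, 27, 30, 32, 29, 31]
insert(44) -> [21, 27, 30, 32, 29, 31, 44]
extract_min()->21, [27, 29, 30, 32, 44, 31]

Final heap: [27, 29, 30, 32, 44, 31]


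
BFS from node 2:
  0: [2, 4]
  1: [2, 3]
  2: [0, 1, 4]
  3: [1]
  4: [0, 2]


Visit 2, enqueue [0, 1, 4]
Visit 0, enqueue []
Visit 1, enqueue [3]
Visit 4, enqueue []
Visit 3, enqueue []

BFS order: [2, 0, 1, 4, 3]


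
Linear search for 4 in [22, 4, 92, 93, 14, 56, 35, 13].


i=0: 22!=4
i=1: 4==4 found!

Found at 1, 2 comps


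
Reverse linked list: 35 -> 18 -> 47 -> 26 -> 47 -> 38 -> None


Step 1: curr=35, set curr.next=prev(None) | reversed so far: 35
Step 2: curr=18, set curr.next=prev(35) | reversed so far: 18 -> 35
Step 3: curr=47, set curr.next=prev(18) | reversed so far: 47 -> 18 -> 35
Step 4: curr=26, set curr.next=prev(47) | reversed so far: 26 -> 47 -> 18 -> 35
Step 5: curr=47, set curr.next=prev(26) | reversed so far: 47 -> 26 -> 47 -> 18 -> 35
Step 6: curr=38, set curr.next=prev(47) | reversed so far: 38 -> 47 -> 26 -> 47 -> 18 -> 35

38 -> 47 -> 26 -> 47 -> 18 -> 35 -> None


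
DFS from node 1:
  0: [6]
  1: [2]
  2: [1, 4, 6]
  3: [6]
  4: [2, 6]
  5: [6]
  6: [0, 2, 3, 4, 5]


Visit 1, push [2]
Visit 2, push [6, 4]
Visit 4, push [6]
Visit 6, push [5, 3, 0]
Visit 0, push []
Visit 3, push []
Visit 5, push []

DFS order: [1, 2, 4, 6, 0, 3, 5]


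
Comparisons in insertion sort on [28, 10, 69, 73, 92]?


Algorithm: insertion sort
Input: [28, 10, 69, 73, 92]
Sorted: [10, 28, 69, 73, 92]

4


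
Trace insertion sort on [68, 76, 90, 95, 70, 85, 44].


Initial: [68, 76, 90, 95, 70, 85, 44]
Insert 76: [68, 76, 90, 95, 70, 85, 44]
Insert 90: [68, 76, 90, 95, 70, 85, 44]
Insert 95: [68, 76, 90, 95, 70, 85, 44]
Insert 70: [68, 70, 76, 90, 95, 85, 44]
Insert 85: [68, 70, 76, 85, 90, 95, 44]
Insert 44: [44, 68, 70, 76, 85, 90, 95]

Sorted: [44, 68, 70, 76, 85, 90, 95]


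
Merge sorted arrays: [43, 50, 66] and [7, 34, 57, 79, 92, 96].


Take 7 from B
Take 34 from B
Take 43 from A
Take 50 from A
Take 57 from B
Take 66 from A

Merged: [7, 34, 43, 50, 57, 66, 79, 92, 96]


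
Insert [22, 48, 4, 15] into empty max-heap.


Insert 22: [22]
Insert 48: [48, 22]
Insert 4: [48, 22, 4]
Insert 15: [48, 22, 4, 15]

Final heap: [48, 22, 4, 15]


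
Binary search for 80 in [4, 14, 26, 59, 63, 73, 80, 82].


Step 1: lo=0, hi=7, mid=3, val=59
Step 2: lo=4, hi=7, mid=5, val=73
Step 3: lo=6, hi=7, mid=6, val=80

Found at index 6


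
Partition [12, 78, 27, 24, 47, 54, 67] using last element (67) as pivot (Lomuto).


Pivot: 67
  12 <= 67: advance i (no swap)
  27 <= 67: swap -> [12, 27, 78, 24, 47, 54, 67]
  24 <= 67: swap -> [12, 27, 24, 78, 47, 54, 67]
  47 <= 67: swap -> [12, 27, 24, 47, 78, 54, 67]
  54 <= 67: swap -> [12, 27, 24, 47, 54, 78, 67]
Place pivot at 5: [12, 27, 24, 47, 54, 67, 78]

Partitioned: [12, 27, 24, 47, 54, 67, 78]


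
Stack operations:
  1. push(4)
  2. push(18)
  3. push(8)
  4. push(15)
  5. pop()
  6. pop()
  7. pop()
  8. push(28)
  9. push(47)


push(4) -> [4]
push(18) -> [4, 18]
push(8) -> [4, 18, 8]
push(15) -> [4, 18, 8, 15]
pop()->15, [4, 18, 8]
pop()->8, [4, 18]
pop()->18, [4]
push(28) -> [4, 28]
push(47) -> [4, 28, 47]

Final stack: [4, 28, 47]


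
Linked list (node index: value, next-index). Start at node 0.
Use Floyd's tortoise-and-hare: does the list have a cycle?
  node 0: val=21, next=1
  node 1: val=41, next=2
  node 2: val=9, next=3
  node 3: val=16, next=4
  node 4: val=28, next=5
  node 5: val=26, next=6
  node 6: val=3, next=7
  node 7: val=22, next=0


Floyd's tortoise (slow, +1) and hare (fast, +2):
  init: slow=0, fast=0
  step 1: slow=1, fast=2
  step 2: slow=2, fast=4
  step 3: slow=3, fast=6
  step 4: slow=4, fast=0
  step 5: slow=5, fast=2
  step 6: slow=6, fast=4
  step 7: slow=7, fast=6
  step 8: slow=0, fast=0
  slow == fast at node 0: cycle detected

Cycle: yes


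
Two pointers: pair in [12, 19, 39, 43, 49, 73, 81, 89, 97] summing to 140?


lo=0(12)+hi=8(97)=109
lo=1(19)+hi=8(97)=116
lo=2(39)+hi=8(97)=136
lo=3(43)+hi=8(97)=140

Yes: 43+97=140


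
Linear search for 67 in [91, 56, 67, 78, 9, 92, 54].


i=0: 91!=67
i=1: 56!=67
i=2: 67==67 found!

Found at 2, 3 comps


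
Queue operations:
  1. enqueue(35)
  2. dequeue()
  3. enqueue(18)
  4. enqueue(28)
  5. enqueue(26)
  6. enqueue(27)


enqueue(35) -> [35]
dequeue()->35, []
enqueue(18) -> [18]
enqueue(28) -> [18, 28]
enqueue(26) -> [18, 28, 26]
enqueue(27) -> [18, 28, 26, 27]

Final queue: [18, 28, 26, 27]


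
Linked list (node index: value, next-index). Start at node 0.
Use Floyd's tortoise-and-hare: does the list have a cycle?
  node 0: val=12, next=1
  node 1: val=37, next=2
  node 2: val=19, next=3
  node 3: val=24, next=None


Floyd's tortoise (slow, +1) and hare (fast, +2):
  init: slow=0, fast=0
  step 1: slow=1, fast=2
  step 2: fast 2->3->None, no cycle

Cycle: no


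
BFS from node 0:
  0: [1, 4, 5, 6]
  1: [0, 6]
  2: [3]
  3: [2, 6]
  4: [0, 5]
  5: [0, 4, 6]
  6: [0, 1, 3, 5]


Visit 0, enqueue [1, 4, 5, 6]
Visit 1, enqueue []
Visit 4, enqueue []
Visit 5, enqueue []
Visit 6, enqueue [3]
Visit 3, enqueue [2]
Visit 2, enqueue []

BFS order: [0, 1, 4, 5, 6, 3, 2]


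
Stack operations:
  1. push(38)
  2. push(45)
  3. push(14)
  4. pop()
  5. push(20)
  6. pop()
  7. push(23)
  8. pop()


push(38) -> [38]
push(45) -> [38, 45]
push(14) -> [38, 45, 14]
pop()->14, [38, 45]
push(20) -> [38, 45, 20]
pop()->20, [38, 45]
push(23) -> [38, 45, 23]
pop()->23, [38, 45]

Final stack: [38, 45]


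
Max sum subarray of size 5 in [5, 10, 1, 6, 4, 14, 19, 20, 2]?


[0:5]: 26
[1:6]: 35
[2:7]: 44
[3:8]: 63
[4:9]: 59

Max: 63 at [3:8]


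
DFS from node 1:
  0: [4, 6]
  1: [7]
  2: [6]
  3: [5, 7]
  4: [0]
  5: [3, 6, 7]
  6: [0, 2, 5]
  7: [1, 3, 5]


Visit 1, push [7]
Visit 7, push [5, 3]
Visit 3, push [5]
Visit 5, push [6]
Visit 6, push [2, 0]
Visit 0, push [4]
Visit 4, push []
Visit 2, push []

DFS order: [1, 7, 3, 5, 6, 0, 4, 2]


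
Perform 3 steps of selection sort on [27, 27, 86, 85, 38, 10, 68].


Initial: [27, 27, 86, 85, 38, 10, 68]
Step 1: min=10 at 5
  Swap: [10, 27, 86, 85, 38, 27, 68]
Step 2: min=27 at 1
  Swap: [10, 27, 86, 85, 38, 27, 68]
Step 3: min=27 at 5
  Swap: [10, 27, 27, 85, 38, 86, 68]

After 3 steps: [10, 27, 27, 85, 38, 86, 68]


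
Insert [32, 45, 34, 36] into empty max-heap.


Insert 32: [32]
Insert 45: [45, 32]
Insert 34: [45, 32, 34]
Insert 36: [45, 36, 34, 32]

Final heap: [45, 36, 34, 32]


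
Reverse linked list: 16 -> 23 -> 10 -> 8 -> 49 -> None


Step 1: curr=16, set curr.next=prev(None) | reversed so far: 16
Step 2: curr=23, set curr.next=prev(16) | reversed so far: 23 -> 16
Step 3: curr=10, set curr.next=prev(23) | reversed so far: 10 -> 23 -> 16
Step 4: curr=8, set curr.next=prev(10) | reversed so far: 8 -> 10 -> 23 -> 16
Step 5: curr=49, set curr.next=prev(8) | reversed so far: 49 -> 8 -> 10 -> 23 -> 16

49 -> 8 -> 10 -> 23 -> 16 -> None


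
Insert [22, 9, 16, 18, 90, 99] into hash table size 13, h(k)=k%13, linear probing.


Insert 22: h=9 -> slot 9
Insert 9: h=9, 1 probes -> slot 10
Insert 16: h=3 -> slot 3
Insert 18: h=5 -> slot 5
Insert 90: h=12 -> slot 12
Insert 99: h=8 -> slot 8

Table: [None, None, None, 16, None, 18, None, None, 99, 22, 9, None, 90]


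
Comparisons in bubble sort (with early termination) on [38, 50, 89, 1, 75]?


Algorithm: bubble sort (with early termination)
Input: [38, 50, 89, 1, 75]
Sorted: [1, 38, 50, 75, 89]

10


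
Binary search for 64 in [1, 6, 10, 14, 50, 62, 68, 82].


Step 1: lo=0, hi=7, mid=3, val=14
Step 2: lo=4, hi=7, mid=5, val=62
Step 3: lo=6, hi=7, mid=6, val=68

Not found


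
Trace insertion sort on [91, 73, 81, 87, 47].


Initial: [91, 73, 81, 87, 47]
Insert 73: [73, 91, 81, 87, 47]
Insert 81: [73, 81, 91, 87, 47]
Insert 87: [73, 81, 87, 91, 47]
Insert 47: [47, 73, 81, 87, 91]

Sorted: [47, 73, 81, 87, 91]


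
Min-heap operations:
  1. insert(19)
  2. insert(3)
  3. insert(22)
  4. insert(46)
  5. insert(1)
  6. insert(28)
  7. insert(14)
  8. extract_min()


insert(19) -> [19]
insert(3) -> [3, 19]
insert(22) -> [3, 19, 22]
insert(46) -> [3, 19, 22, 46]
insert(1) -> [1, 3, 22, 46, 19]
insert(28) -> [1, 3, 22, 46, 19, 28]
insert(14) -> [1, 3, 14, 46, 19, 28, 22]
extract_min()->1, [3, 19, 14, 46, 22, 28]

Final heap: [3, 19, 14, 46, 22, 28]


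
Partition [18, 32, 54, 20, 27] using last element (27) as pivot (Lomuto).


Pivot: 27
  18 <= 27: advance i (no swap)
  20 <= 27: swap -> [18, 20, 54, 32, 27]
Place pivot at 2: [18, 20, 27, 32, 54]

Partitioned: [18, 20, 27, 32, 54]


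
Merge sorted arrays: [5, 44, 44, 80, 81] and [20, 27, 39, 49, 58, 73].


Take 5 from A
Take 20 from B
Take 27 from B
Take 39 from B
Take 44 from A
Take 44 from A
Take 49 from B
Take 58 from B
Take 73 from B

Merged: [5, 20, 27, 39, 44, 44, 49, 58, 73, 80, 81]


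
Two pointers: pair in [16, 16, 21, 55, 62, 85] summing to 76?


lo=0(16)+hi=5(85)=101
lo=0(16)+hi=4(62)=78
lo=0(16)+hi=3(55)=71
lo=1(16)+hi=3(55)=71
lo=2(21)+hi=3(55)=76

Yes: 21+55=76


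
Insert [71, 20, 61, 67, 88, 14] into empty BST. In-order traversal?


Insert 71: root
Insert 20: L from 71
Insert 61: L from 71 -> R from 20
Insert 67: L from 71 -> R from 20 -> R from 61
Insert 88: R from 71
Insert 14: L from 71 -> L from 20

In-order: [14, 20, 61, 67, 71, 88]


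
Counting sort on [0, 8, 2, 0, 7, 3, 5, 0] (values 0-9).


Input: [0, 8, 2, 0, 7, 3, 5, 0]
Counts: [3, 0, 1, 1, 0, 1, 0, 1, 1, 0]

Sorted: [0, 0, 0, 2, 3, 5, 7, 8]


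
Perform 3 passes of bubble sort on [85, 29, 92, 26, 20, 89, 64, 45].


Initial: [85, 29, 92, 26, 20, 89, 64, 45]
Pass 1: [29, 85, 26, 20, 89, 64, 45, 92] (6 swaps)
Pass 2: [29, 26, 20, 85, 64, 45, 89, 92] (4 swaps)
Pass 3: [26, 20, 29, 64, 45, 85, 89, 92] (4 swaps)

After 3 passes: [26, 20, 29, 64, 45, 85, 89, 92]


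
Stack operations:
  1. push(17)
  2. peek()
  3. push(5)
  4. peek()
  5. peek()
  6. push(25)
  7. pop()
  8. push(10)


push(17) -> [17]
peek()->17
push(5) -> [17, 5]
peek()->5
peek()->5
push(25) -> [17, 5, 25]
pop()->25, [17, 5]
push(10) -> [17, 5, 10]

Final stack: [17, 5, 10]


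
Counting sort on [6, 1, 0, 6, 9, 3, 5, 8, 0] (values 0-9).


Input: [6, 1, 0, 6, 9, 3, 5, 8, 0]
Counts: [2, 1, 0, 1, 0, 1, 2, 0, 1, 1]

Sorted: [0, 0, 1, 3, 5, 6, 6, 8, 9]


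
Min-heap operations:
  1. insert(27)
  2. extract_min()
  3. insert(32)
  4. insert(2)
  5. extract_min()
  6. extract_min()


insert(27) -> [27]
extract_min()->27, []
insert(32) -> [32]
insert(2) -> [2, 32]
extract_min()->2, [32]
extract_min()->32, []

Final heap: []


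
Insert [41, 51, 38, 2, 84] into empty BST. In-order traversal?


Insert 41: root
Insert 51: R from 41
Insert 38: L from 41
Insert 2: L from 41 -> L from 38
Insert 84: R from 41 -> R from 51

In-order: [2, 38, 41, 51, 84]


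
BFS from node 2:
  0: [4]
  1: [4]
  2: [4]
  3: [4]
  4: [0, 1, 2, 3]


Visit 2, enqueue [4]
Visit 4, enqueue [0, 1, 3]
Visit 0, enqueue []
Visit 1, enqueue []
Visit 3, enqueue []

BFS order: [2, 4, 0, 1, 3]


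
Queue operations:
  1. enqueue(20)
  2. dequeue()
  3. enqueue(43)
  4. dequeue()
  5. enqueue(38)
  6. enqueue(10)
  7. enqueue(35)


enqueue(20) -> [20]
dequeue()->20, []
enqueue(43) -> [43]
dequeue()->43, []
enqueue(38) -> [38]
enqueue(10) -> [38, 10]
enqueue(35) -> [38, 10, 35]

Final queue: [38, 10, 35]


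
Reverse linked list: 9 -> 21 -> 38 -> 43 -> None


Step 1: curr=9, set curr.next=prev(None) | reversed so far: 9
Step 2: curr=21, set curr.next=prev(9) | reversed so far: 21 -> 9
Step 3: curr=38, set curr.next=prev(21) | reversed so far: 38 -> 21 -> 9
Step 4: curr=43, set curr.next=prev(38) | reversed so far: 43 -> 38 -> 21 -> 9

43 -> 38 -> 21 -> 9 -> None


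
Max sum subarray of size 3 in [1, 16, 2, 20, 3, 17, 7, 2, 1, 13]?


[0:3]: 19
[1:4]: 38
[2:5]: 25
[3:6]: 40
[4:7]: 27
[5:8]: 26
[6:9]: 10
[7:10]: 16

Max: 40 at [3:6]


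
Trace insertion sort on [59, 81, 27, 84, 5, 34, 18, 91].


Initial: [59, 81, 27, 84, 5, 34, 18, 91]
Insert 81: [59, 81, 27, 84, 5, 34, 18, 91]
Insert 27: [27, 59, 81, 84, 5, 34, 18, 91]
Insert 84: [27, 59, 81, 84, 5, 34, 18, 91]
Insert 5: [5, 27, 59, 81, 84, 34, 18, 91]
Insert 34: [5, 27, 34, 59, 81, 84, 18, 91]
Insert 18: [5, 18, 27, 34, 59, 81, 84, 91]
Insert 91: [5, 18, 27, 34, 59, 81, 84, 91]

Sorted: [5, 18, 27, 34, 59, 81, 84, 91]


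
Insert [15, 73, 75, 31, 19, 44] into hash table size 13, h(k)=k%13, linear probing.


Insert 15: h=2 -> slot 2
Insert 73: h=8 -> slot 8
Insert 75: h=10 -> slot 10
Insert 31: h=5 -> slot 5
Insert 19: h=6 -> slot 6
Insert 44: h=5, 2 probes -> slot 7

Table: [None, None, 15, None, None, 31, 19, 44, 73, None, 75, None, None]


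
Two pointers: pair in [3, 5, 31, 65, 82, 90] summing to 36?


lo=0(3)+hi=5(90)=93
lo=0(3)+hi=4(82)=85
lo=0(3)+hi=3(65)=68
lo=0(3)+hi=2(31)=34
lo=1(5)+hi=2(31)=36

Yes: 5+31=36


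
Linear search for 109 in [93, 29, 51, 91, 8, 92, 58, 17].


i=0: 93!=109
i=1: 29!=109
i=2: 51!=109
i=3: 91!=109
i=4: 8!=109
i=5: 92!=109
i=6: 58!=109
i=7: 17!=109

Not found, 8 comps


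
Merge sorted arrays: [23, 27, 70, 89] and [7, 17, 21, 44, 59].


Take 7 from B
Take 17 from B
Take 21 from B
Take 23 from A
Take 27 from A
Take 44 from B
Take 59 from B

Merged: [7, 17, 21, 23, 27, 44, 59, 70, 89]


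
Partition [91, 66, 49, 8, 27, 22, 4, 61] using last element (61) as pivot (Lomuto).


Pivot: 61
  49 <= 61: swap -> [49, 66, 91, 8, 27, 22, 4, 61]
  8 <= 61: swap -> [49, 8, 91, 66, 27, 22, 4, 61]
  27 <= 61: swap -> [49, 8, 27, 66, 91, 22, 4, 61]
  22 <= 61: swap -> [49, 8, 27, 22, 91, 66, 4, 61]
  4 <= 61: swap -> [49, 8, 27, 22, 4, 66, 91, 61]
Place pivot at 5: [49, 8, 27, 22, 4, 61, 91, 66]

Partitioned: [49, 8, 27, 22, 4, 61, 91, 66]


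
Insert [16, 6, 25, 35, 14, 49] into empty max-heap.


Insert 16: [16]
Insert 6: [16, 6]
Insert 25: [25, 6, 16]
Insert 35: [35, 25, 16, 6]
Insert 14: [35, 25, 16, 6, 14]
Insert 49: [49, 25, 35, 6, 14, 16]

Final heap: [49, 25, 35, 6, 14, 16]


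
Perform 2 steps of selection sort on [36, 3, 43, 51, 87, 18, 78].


Initial: [36, 3, 43, 51, 87, 18, 78]
Step 1: min=3 at 1
  Swap: [3, 36, 43, 51, 87, 18, 78]
Step 2: min=18 at 5
  Swap: [3, 18, 43, 51, 87, 36, 78]

After 2 steps: [3, 18, 43, 51, 87, 36, 78]


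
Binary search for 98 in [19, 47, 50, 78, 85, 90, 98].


Step 1: lo=0, hi=6, mid=3, val=78
Step 2: lo=4, hi=6, mid=5, val=90
Step 3: lo=6, hi=6, mid=6, val=98

Found at index 6


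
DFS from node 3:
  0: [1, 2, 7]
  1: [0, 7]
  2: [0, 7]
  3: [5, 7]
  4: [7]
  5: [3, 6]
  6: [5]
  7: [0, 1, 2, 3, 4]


Visit 3, push [7, 5]
Visit 5, push [6]
Visit 6, push []
Visit 7, push [4, 2, 1, 0]
Visit 0, push [2, 1]
Visit 1, push []
Visit 2, push []
Visit 4, push []

DFS order: [3, 5, 6, 7, 0, 1, 2, 4]


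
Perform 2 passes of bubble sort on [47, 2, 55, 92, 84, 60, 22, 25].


Initial: [47, 2, 55, 92, 84, 60, 22, 25]
Pass 1: [2, 47, 55, 84, 60, 22, 25, 92] (5 swaps)
Pass 2: [2, 47, 55, 60, 22, 25, 84, 92] (3 swaps)

After 2 passes: [2, 47, 55, 60, 22, 25, 84, 92]


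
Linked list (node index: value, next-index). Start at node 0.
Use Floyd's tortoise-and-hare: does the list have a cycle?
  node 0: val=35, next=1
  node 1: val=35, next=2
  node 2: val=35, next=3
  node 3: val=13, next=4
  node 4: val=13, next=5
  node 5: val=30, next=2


Floyd's tortoise (slow, +1) and hare (fast, +2):
  init: slow=0, fast=0
  step 1: slow=1, fast=2
  step 2: slow=2, fast=4
  step 3: slow=3, fast=2
  step 4: slow=4, fast=4
  slow == fast at node 4: cycle detected

Cycle: yes


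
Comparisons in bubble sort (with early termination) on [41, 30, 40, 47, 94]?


Algorithm: bubble sort (with early termination)
Input: [41, 30, 40, 47, 94]
Sorted: [30, 40, 41, 47, 94]

7


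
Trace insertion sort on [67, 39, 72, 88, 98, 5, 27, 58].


Initial: [67, 39, 72, 88, 98, 5, 27, 58]
Insert 39: [39, 67, 72, 88, 98, 5, 27, 58]
Insert 72: [39, 67, 72, 88, 98, 5, 27, 58]
Insert 88: [39, 67, 72, 88, 98, 5, 27, 58]
Insert 98: [39, 67, 72, 88, 98, 5, 27, 58]
Insert 5: [5, 39, 67, 72, 88, 98, 27, 58]
Insert 27: [5, 27, 39, 67, 72, 88, 98, 58]
Insert 58: [5, 27, 39, 58, 67, 72, 88, 98]

Sorted: [5, 27, 39, 58, 67, 72, 88, 98]


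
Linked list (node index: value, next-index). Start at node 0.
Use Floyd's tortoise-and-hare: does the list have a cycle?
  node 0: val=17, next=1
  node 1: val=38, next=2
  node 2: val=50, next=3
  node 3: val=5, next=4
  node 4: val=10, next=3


Floyd's tortoise (slow, +1) and hare (fast, +2):
  init: slow=0, fast=0
  step 1: slow=1, fast=2
  step 2: slow=2, fast=4
  step 3: slow=3, fast=4
  step 4: slow=4, fast=4
  slow == fast at node 4: cycle detected

Cycle: yes


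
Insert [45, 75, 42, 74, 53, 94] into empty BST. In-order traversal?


Insert 45: root
Insert 75: R from 45
Insert 42: L from 45
Insert 74: R from 45 -> L from 75
Insert 53: R from 45 -> L from 75 -> L from 74
Insert 94: R from 45 -> R from 75

In-order: [42, 45, 53, 74, 75, 94]


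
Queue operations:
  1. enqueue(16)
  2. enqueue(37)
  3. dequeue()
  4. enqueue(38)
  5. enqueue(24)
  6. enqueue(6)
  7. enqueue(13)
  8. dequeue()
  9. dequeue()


enqueue(16) -> [16]
enqueue(37) -> [16, 37]
dequeue()->16, [37]
enqueue(38) -> [37, 38]
enqueue(24) -> [37, 38, 24]
enqueue(6) -> [37, 38, 24, 6]
enqueue(13) -> [37, 38, 24, 6, 13]
dequeue()->37, [38, 24, 6, 13]
dequeue()->38, [24, 6, 13]

Final queue: [24, 6, 13]


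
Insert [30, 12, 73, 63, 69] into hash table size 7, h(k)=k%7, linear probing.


Insert 30: h=2 -> slot 2
Insert 12: h=5 -> slot 5
Insert 73: h=3 -> slot 3
Insert 63: h=0 -> slot 0
Insert 69: h=6 -> slot 6

Table: [63, None, 30, 73, None, 12, 69]


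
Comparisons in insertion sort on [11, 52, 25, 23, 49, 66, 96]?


Algorithm: insertion sort
Input: [11, 52, 25, 23, 49, 66, 96]
Sorted: [11, 23, 25, 49, 52, 66, 96]

10


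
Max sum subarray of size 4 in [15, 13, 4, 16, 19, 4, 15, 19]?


[0:4]: 48
[1:5]: 52
[2:6]: 43
[3:7]: 54
[4:8]: 57

Max: 57 at [4:8]


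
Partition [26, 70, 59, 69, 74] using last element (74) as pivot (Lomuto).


Pivot: 74
  26 <= 74: advance i (no swap)
  70 <= 74: advance i (no swap)
  59 <= 74: advance i (no swap)
  69 <= 74: advance i (no swap)
Place pivot at 4: [26, 70, 59, 69, 74]

Partitioned: [26, 70, 59, 69, 74]


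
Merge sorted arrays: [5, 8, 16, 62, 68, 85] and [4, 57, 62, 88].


Take 4 from B
Take 5 from A
Take 8 from A
Take 16 from A
Take 57 from B
Take 62 from A
Take 62 from B
Take 68 from A
Take 85 from A

Merged: [4, 5, 8, 16, 57, 62, 62, 68, 85, 88]


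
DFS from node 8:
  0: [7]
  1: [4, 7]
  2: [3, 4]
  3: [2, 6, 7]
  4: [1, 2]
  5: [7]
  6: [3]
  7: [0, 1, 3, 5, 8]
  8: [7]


Visit 8, push [7]
Visit 7, push [5, 3, 1, 0]
Visit 0, push []
Visit 1, push [4]
Visit 4, push [2]
Visit 2, push [3]
Visit 3, push [6]
Visit 6, push []
Visit 5, push []

DFS order: [8, 7, 0, 1, 4, 2, 3, 6, 5]


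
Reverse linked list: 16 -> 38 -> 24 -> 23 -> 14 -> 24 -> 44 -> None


Step 1: curr=16, set curr.next=prev(None) | reversed so far: 16
Step 2: curr=38, set curr.next=prev(16) | reversed so far: 38 -> 16
Step 3: curr=24, set curr.next=prev(38) | reversed so far: 24 -> 38 -> 16
Step 4: curr=23, set curr.next=prev(24) | reversed so far: 23 -> 24 -> 38 -> 16
Step 5: curr=14, set curr.next=prev(23) | reversed so far: 14 -> 23 -> 24 -> 38 -> 16
Step 6: curr=24, set curr.next=prev(14) | reversed so far: 24 -> 14 -> 23 -> 24 -> 38 -> 16
Step 7: curr=44, set curr.next=prev(24) | reversed so far: 44 -> 24 -> 14 -> 23 -> 24 -> 38 -> 16

44 -> 24 -> 14 -> 23 -> 24 -> 38 -> 16 -> None


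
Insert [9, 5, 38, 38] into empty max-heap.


Insert 9: [9]
Insert 5: [9, 5]
Insert 38: [38, 5, 9]
Insert 38: [38, 38, 9, 5]

Final heap: [38, 38, 9, 5]


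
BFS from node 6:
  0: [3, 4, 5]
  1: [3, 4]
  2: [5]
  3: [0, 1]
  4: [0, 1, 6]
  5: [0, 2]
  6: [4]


Visit 6, enqueue [4]
Visit 4, enqueue [0, 1]
Visit 0, enqueue [3, 5]
Visit 1, enqueue []
Visit 3, enqueue []
Visit 5, enqueue [2]
Visit 2, enqueue []

BFS order: [6, 4, 0, 1, 3, 5, 2]


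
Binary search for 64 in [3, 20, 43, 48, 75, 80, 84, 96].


Step 1: lo=0, hi=7, mid=3, val=48
Step 2: lo=4, hi=7, mid=5, val=80
Step 3: lo=4, hi=4, mid=4, val=75

Not found


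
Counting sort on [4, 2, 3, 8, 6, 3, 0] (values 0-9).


Input: [4, 2, 3, 8, 6, 3, 0]
Counts: [1, 0, 1, 2, 1, 0, 1, 0, 1, 0]

Sorted: [0, 2, 3, 3, 4, 6, 8]


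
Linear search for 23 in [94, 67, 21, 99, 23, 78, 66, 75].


i=0: 94!=23
i=1: 67!=23
i=2: 21!=23
i=3: 99!=23
i=4: 23==23 found!

Found at 4, 5 comps


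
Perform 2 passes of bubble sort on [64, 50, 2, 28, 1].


Initial: [64, 50, 2, 28, 1]
Pass 1: [50, 2, 28, 1, 64] (4 swaps)
Pass 2: [2, 28, 1, 50, 64] (3 swaps)

After 2 passes: [2, 28, 1, 50, 64]


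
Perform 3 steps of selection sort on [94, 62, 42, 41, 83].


Initial: [94, 62, 42, 41, 83]
Step 1: min=41 at 3
  Swap: [41, 62, 42, 94, 83]
Step 2: min=42 at 2
  Swap: [41, 42, 62, 94, 83]
Step 3: min=62 at 2
  Swap: [41, 42, 62, 94, 83]

After 3 steps: [41, 42, 62, 94, 83]


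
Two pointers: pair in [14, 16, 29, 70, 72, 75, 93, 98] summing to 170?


lo=0(14)+hi=7(98)=112
lo=1(16)+hi=7(98)=114
lo=2(29)+hi=7(98)=127
lo=3(70)+hi=7(98)=168
lo=4(72)+hi=7(98)=170

Yes: 72+98=170


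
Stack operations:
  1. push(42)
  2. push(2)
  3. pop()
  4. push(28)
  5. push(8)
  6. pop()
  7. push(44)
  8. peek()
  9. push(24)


push(42) -> [42]
push(2) -> [42, 2]
pop()->2, [42]
push(28) -> [42, 28]
push(8) -> [42, 28, 8]
pop()->8, [42, 28]
push(44) -> [42, 28, 44]
peek()->44
push(24) -> [42, 28, 44, 24]

Final stack: [42, 28, 44, 24]


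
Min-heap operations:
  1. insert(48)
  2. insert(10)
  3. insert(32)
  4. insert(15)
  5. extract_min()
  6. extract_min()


insert(48) -> [48]
insert(10) -> [10, 48]
insert(32) -> [10, 48, 32]
insert(15) -> [10, 15, 32, 48]
extract_min()->10, [15, 48, 32]
extract_min()->15, [32, 48]

Final heap: [32, 48]


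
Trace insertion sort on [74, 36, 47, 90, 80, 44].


Initial: [74, 36, 47, 90, 80, 44]
Insert 36: [36, 74, 47, 90, 80, 44]
Insert 47: [36, 47, 74, 90, 80, 44]
Insert 90: [36, 47, 74, 90, 80, 44]
Insert 80: [36, 47, 74, 80, 90, 44]
Insert 44: [36, 44, 47, 74, 80, 90]

Sorted: [36, 44, 47, 74, 80, 90]


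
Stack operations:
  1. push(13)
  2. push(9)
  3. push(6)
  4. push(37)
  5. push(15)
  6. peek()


push(13) -> [13]
push(9) -> [13, 9]
push(6) -> [13, 9, 6]
push(37) -> [13, 9, 6, 37]
push(15) -> [13, 9, 6, 37, 15]
peek()->15

Final stack: [13, 9, 6, 37, 15]


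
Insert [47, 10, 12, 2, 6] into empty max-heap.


Insert 47: [47]
Insert 10: [47, 10]
Insert 12: [47, 10, 12]
Insert 2: [47, 10, 12, 2]
Insert 6: [47, 10, 12, 2, 6]

Final heap: [47, 10, 12, 2, 6]


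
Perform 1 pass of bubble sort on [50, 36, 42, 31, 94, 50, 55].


Initial: [50, 36, 42, 31, 94, 50, 55]
Pass 1: [36, 42, 31, 50, 50, 55, 94] (5 swaps)

After 1 pass: [36, 42, 31, 50, 50, 55, 94]


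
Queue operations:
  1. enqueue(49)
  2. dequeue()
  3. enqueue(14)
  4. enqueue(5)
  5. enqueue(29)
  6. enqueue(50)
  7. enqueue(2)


enqueue(49) -> [49]
dequeue()->49, []
enqueue(14) -> [14]
enqueue(5) -> [14, 5]
enqueue(29) -> [14, 5, 29]
enqueue(50) -> [14, 5, 29, 50]
enqueue(2) -> [14, 5, 29, 50, 2]

Final queue: [14, 5, 29, 50, 2]


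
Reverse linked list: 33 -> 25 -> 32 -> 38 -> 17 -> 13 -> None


Step 1: curr=33, set curr.next=prev(None) | reversed so far: 33
Step 2: curr=25, set curr.next=prev(33) | reversed so far: 25 -> 33
Step 3: curr=32, set curr.next=prev(25) | reversed so far: 32 -> 25 -> 33
Step 4: curr=38, set curr.next=prev(32) | reversed so far: 38 -> 32 -> 25 -> 33
Step 5: curr=17, set curr.next=prev(38) | reversed so far: 17 -> 38 -> 32 -> 25 -> 33
Step 6: curr=13, set curr.next=prev(17) | reversed so far: 13 -> 17 -> 38 -> 32 -> 25 -> 33

13 -> 17 -> 38 -> 32 -> 25 -> 33 -> None


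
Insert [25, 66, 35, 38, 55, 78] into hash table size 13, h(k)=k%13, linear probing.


Insert 25: h=12 -> slot 12
Insert 66: h=1 -> slot 1
Insert 35: h=9 -> slot 9
Insert 38: h=12, 1 probes -> slot 0
Insert 55: h=3 -> slot 3
Insert 78: h=0, 2 probes -> slot 2

Table: [38, 66, 78, 55, None, None, None, None, None, 35, None, None, 25]


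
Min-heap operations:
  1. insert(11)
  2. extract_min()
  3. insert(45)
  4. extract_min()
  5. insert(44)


insert(11) -> [11]
extract_min()->11, []
insert(45) -> [45]
extract_min()->45, []
insert(44) -> [44]

Final heap: [44]


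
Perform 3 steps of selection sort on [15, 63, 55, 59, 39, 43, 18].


Initial: [15, 63, 55, 59, 39, 43, 18]
Step 1: min=15 at 0
  Swap: [15, 63, 55, 59, 39, 43, 18]
Step 2: min=18 at 6
  Swap: [15, 18, 55, 59, 39, 43, 63]
Step 3: min=39 at 4
  Swap: [15, 18, 39, 59, 55, 43, 63]

After 3 steps: [15, 18, 39, 59, 55, 43, 63]


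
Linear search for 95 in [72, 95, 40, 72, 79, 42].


i=0: 72!=95
i=1: 95==95 found!

Found at 1, 2 comps


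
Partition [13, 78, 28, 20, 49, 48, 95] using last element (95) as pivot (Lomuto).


Pivot: 95
  13 <= 95: advance i (no swap)
  78 <= 95: advance i (no swap)
  28 <= 95: advance i (no swap)
  20 <= 95: advance i (no swap)
  49 <= 95: advance i (no swap)
  48 <= 95: advance i (no swap)
Place pivot at 6: [13, 78, 28, 20, 49, 48, 95]

Partitioned: [13, 78, 28, 20, 49, 48, 95]


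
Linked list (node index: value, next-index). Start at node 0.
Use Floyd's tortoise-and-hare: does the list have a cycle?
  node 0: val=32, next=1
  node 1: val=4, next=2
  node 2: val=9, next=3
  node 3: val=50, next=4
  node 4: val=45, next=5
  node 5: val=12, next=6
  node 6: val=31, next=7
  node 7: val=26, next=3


Floyd's tortoise (slow, +1) and hare (fast, +2):
  init: slow=0, fast=0
  step 1: slow=1, fast=2
  step 2: slow=2, fast=4
  step 3: slow=3, fast=6
  step 4: slow=4, fast=3
  step 5: slow=5, fast=5
  slow == fast at node 5: cycle detected

Cycle: yes


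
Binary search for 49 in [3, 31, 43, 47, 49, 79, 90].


Step 1: lo=0, hi=6, mid=3, val=47
Step 2: lo=4, hi=6, mid=5, val=79
Step 3: lo=4, hi=4, mid=4, val=49

Found at index 4


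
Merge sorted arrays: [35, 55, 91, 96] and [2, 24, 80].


Take 2 from B
Take 24 from B
Take 35 from A
Take 55 from A
Take 80 from B

Merged: [2, 24, 35, 55, 80, 91, 96]


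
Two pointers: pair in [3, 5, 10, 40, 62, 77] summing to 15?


lo=0(3)+hi=5(77)=80
lo=0(3)+hi=4(62)=65
lo=0(3)+hi=3(40)=43
lo=0(3)+hi=2(10)=13
lo=1(5)+hi=2(10)=15

Yes: 5+10=15


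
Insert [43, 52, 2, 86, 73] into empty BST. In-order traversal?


Insert 43: root
Insert 52: R from 43
Insert 2: L from 43
Insert 86: R from 43 -> R from 52
Insert 73: R from 43 -> R from 52 -> L from 86

In-order: [2, 43, 52, 73, 86]


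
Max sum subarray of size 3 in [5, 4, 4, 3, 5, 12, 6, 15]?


[0:3]: 13
[1:4]: 11
[2:5]: 12
[3:6]: 20
[4:7]: 23
[5:8]: 33

Max: 33 at [5:8]


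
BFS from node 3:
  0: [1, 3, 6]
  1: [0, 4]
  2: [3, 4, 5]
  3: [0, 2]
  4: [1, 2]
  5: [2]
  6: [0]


Visit 3, enqueue [0, 2]
Visit 0, enqueue [1, 6]
Visit 2, enqueue [4, 5]
Visit 1, enqueue []
Visit 6, enqueue []
Visit 4, enqueue []
Visit 5, enqueue []

BFS order: [3, 0, 2, 1, 6, 4, 5]


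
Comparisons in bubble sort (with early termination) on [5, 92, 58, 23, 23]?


Algorithm: bubble sort (with early termination)
Input: [5, 92, 58, 23, 23]
Sorted: [5, 23, 23, 58, 92]

9


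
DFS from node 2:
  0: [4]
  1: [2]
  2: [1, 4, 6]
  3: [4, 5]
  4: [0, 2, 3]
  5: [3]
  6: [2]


Visit 2, push [6, 4, 1]
Visit 1, push []
Visit 4, push [3, 0]
Visit 0, push []
Visit 3, push [5]
Visit 5, push []
Visit 6, push []

DFS order: [2, 1, 4, 0, 3, 5, 6]


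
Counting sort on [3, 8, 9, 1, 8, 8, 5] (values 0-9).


Input: [3, 8, 9, 1, 8, 8, 5]
Counts: [0, 1, 0, 1, 0, 1, 0, 0, 3, 1]

Sorted: [1, 3, 5, 8, 8, 8, 9]


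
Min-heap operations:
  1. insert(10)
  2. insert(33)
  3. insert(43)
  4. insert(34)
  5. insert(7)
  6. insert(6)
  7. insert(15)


insert(10) -> [10]
insert(33) -> [10, 33]
insert(43) -> [10, 33, 43]
insert(34) -> [10, 33, 43, 34]
insert(7) -> [7, 10, 43, 34, 33]
insert(6) -> [6, 10, 7, 34, 33, 43]
insert(15) -> [6, 10, 7, 34, 33, 43, 15]

Final heap: [6, 10, 7, 34, 33, 43, 15]


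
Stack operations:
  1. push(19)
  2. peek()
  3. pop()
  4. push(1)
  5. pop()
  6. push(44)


push(19) -> [19]
peek()->19
pop()->19, []
push(1) -> [1]
pop()->1, []
push(44) -> [44]

Final stack: [44]


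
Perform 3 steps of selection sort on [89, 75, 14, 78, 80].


Initial: [89, 75, 14, 78, 80]
Step 1: min=14 at 2
  Swap: [14, 75, 89, 78, 80]
Step 2: min=75 at 1
  Swap: [14, 75, 89, 78, 80]
Step 3: min=78 at 3
  Swap: [14, 75, 78, 89, 80]

After 3 steps: [14, 75, 78, 89, 80]


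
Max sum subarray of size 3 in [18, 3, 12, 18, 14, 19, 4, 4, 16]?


[0:3]: 33
[1:4]: 33
[2:5]: 44
[3:6]: 51
[4:7]: 37
[5:8]: 27
[6:9]: 24

Max: 51 at [3:6]


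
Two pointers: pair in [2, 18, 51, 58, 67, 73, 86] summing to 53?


lo=0(2)+hi=6(86)=88
lo=0(2)+hi=5(73)=75
lo=0(2)+hi=4(67)=69
lo=0(2)+hi=3(58)=60
lo=0(2)+hi=2(51)=53

Yes: 2+51=53


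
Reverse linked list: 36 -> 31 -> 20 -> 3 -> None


Step 1: curr=36, set curr.next=prev(None) | reversed so far: 36
Step 2: curr=31, set curr.next=prev(36) | reversed so far: 31 -> 36
Step 3: curr=20, set curr.next=prev(31) | reversed so far: 20 -> 31 -> 36
Step 4: curr=3, set curr.next=prev(20) | reversed so far: 3 -> 20 -> 31 -> 36

3 -> 20 -> 31 -> 36 -> None


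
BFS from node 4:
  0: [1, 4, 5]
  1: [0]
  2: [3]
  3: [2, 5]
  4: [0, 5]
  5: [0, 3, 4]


Visit 4, enqueue [0, 5]
Visit 0, enqueue [1]
Visit 5, enqueue [3]
Visit 1, enqueue []
Visit 3, enqueue [2]
Visit 2, enqueue []

BFS order: [4, 0, 5, 1, 3, 2]


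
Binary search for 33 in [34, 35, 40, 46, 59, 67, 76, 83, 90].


Step 1: lo=0, hi=8, mid=4, val=59
Step 2: lo=0, hi=3, mid=1, val=35
Step 3: lo=0, hi=0, mid=0, val=34

Not found


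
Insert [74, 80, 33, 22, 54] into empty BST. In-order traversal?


Insert 74: root
Insert 80: R from 74
Insert 33: L from 74
Insert 22: L from 74 -> L from 33
Insert 54: L from 74 -> R from 33

In-order: [22, 33, 54, 74, 80]


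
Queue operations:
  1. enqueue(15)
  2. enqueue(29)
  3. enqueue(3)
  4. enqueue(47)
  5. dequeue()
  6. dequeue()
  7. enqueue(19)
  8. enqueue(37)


enqueue(15) -> [15]
enqueue(29) -> [15, 29]
enqueue(3) -> [15, 29, 3]
enqueue(47) -> [15, 29, 3, 47]
dequeue()->15, [29, 3, 47]
dequeue()->29, [3, 47]
enqueue(19) -> [3, 47, 19]
enqueue(37) -> [3, 47, 19, 37]

Final queue: [3, 47, 19, 37]


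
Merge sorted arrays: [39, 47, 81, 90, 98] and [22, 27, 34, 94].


Take 22 from B
Take 27 from B
Take 34 from B
Take 39 from A
Take 47 from A
Take 81 from A
Take 90 from A
Take 94 from B

Merged: [22, 27, 34, 39, 47, 81, 90, 94, 98]


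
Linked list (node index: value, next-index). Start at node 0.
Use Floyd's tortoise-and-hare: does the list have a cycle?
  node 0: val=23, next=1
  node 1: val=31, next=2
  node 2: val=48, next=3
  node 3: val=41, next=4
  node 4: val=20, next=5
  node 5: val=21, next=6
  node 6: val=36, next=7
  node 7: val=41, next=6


Floyd's tortoise (slow, +1) and hare (fast, +2):
  init: slow=0, fast=0
  step 1: slow=1, fast=2
  step 2: slow=2, fast=4
  step 3: slow=3, fast=6
  step 4: slow=4, fast=6
  step 5: slow=5, fast=6
  step 6: slow=6, fast=6
  slow == fast at node 6: cycle detected

Cycle: yes


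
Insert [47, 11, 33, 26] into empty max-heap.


Insert 47: [47]
Insert 11: [47, 11]
Insert 33: [47, 11, 33]
Insert 26: [47, 26, 33, 11]

Final heap: [47, 26, 33, 11]


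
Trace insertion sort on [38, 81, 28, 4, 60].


Initial: [38, 81, 28, 4, 60]
Insert 81: [38, 81, 28, 4, 60]
Insert 28: [28, 38, 81, 4, 60]
Insert 4: [4, 28, 38, 81, 60]
Insert 60: [4, 28, 38, 60, 81]

Sorted: [4, 28, 38, 60, 81]


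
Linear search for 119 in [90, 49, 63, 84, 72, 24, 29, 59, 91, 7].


i=0: 90!=119
i=1: 49!=119
i=2: 63!=119
i=3: 84!=119
i=4: 72!=119
i=5: 24!=119
i=6: 29!=119
i=7: 59!=119
i=8: 91!=119
i=9: 7!=119

Not found, 10 comps


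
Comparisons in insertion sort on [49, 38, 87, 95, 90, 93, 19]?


Algorithm: insertion sort
Input: [49, 38, 87, 95, 90, 93, 19]
Sorted: [19, 38, 49, 87, 90, 93, 95]

13


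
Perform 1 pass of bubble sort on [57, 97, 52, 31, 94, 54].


Initial: [57, 97, 52, 31, 94, 54]
Pass 1: [57, 52, 31, 94, 54, 97] (4 swaps)

After 1 pass: [57, 52, 31, 94, 54, 97]


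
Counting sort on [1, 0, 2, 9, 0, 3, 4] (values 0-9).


Input: [1, 0, 2, 9, 0, 3, 4]
Counts: [2, 1, 1, 1, 1, 0, 0, 0, 0, 1]

Sorted: [0, 0, 1, 2, 3, 4, 9]


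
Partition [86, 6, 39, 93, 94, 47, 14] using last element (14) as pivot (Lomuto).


Pivot: 14
  6 <= 14: swap -> [6, 86, 39, 93, 94, 47, 14]
Place pivot at 1: [6, 14, 39, 93, 94, 47, 86]

Partitioned: [6, 14, 39, 93, 94, 47, 86]


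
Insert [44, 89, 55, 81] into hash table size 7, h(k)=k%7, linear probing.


Insert 44: h=2 -> slot 2
Insert 89: h=5 -> slot 5
Insert 55: h=6 -> slot 6
Insert 81: h=4 -> slot 4

Table: [None, None, 44, None, 81, 89, 55]


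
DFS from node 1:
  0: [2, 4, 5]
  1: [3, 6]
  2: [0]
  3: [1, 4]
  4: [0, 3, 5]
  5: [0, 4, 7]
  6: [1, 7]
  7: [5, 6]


Visit 1, push [6, 3]
Visit 3, push [4]
Visit 4, push [5, 0]
Visit 0, push [5, 2]
Visit 2, push []
Visit 5, push [7]
Visit 7, push [6]
Visit 6, push []

DFS order: [1, 3, 4, 0, 2, 5, 7, 6]


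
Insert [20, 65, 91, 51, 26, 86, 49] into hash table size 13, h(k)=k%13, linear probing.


Insert 20: h=7 -> slot 7
Insert 65: h=0 -> slot 0
Insert 91: h=0, 1 probes -> slot 1
Insert 51: h=12 -> slot 12
Insert 26: h=0, 2 probes -> slot 2
Insert 86: h=8 -> slot 8
Insert 49: h=10 -> slot 10

Table: [65, 91, 26, None, None, None, None, 20, 86, None, 49, None, 51]


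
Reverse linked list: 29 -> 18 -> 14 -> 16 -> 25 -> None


Step 1: curr=29, set curr.next=prev(None) | reversed so far: 29
Step 2: curr=18, set curr.next=prev(29) | reversed so far: 18 -> 29
Step 3: curr=14, set curr.next=prev(18) | reversed so far: 14 -> 18 -> 29
Step 4: curr=16, set curr.next=prev(14) | reversed so far: 16 -> 14 -> 18 -> 29
Step 5: curr=25, set curr.next=prev(16) | reversed so far: 25 -> 16 -> 14 -> 18 -> 29

25 -> 16 -> 14 -> 18 -> 29 -> None


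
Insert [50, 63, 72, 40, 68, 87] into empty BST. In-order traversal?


Insert 50: root
Insert 63: R from 50
Insert 72: R from 50 -> R from 63
Insert 40: L from 50
Insert 68: R from 50 -> R from 63 -> L from 72
Insert 87: R from 50 -> R from 63 -> R from 72

In-order: [40, 50, 63, 68, 72, 87]


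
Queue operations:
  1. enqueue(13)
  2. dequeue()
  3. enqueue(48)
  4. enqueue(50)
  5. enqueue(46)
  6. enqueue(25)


enqueue(13) -> [13]
dequeue()->13, []
enqueue(48) -> [48]
enqueue(50) -> [48, 50]
enqueue(46) -> [48, 50, 46]
enqueue(25) -> [48, 50, 46, 25]

Final queue: [48, 50, 46, 25]


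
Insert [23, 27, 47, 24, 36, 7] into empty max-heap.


Insert 23: [23]
Insert 27: [27, 23]
Insert 47: [47, 23, 27]
Insert 24: [47, 24, 27, 23]
Insert 36: [47, 36, 27, 23, 24]
Insert 7: [47, 36, 27, 23, 24, 7]

Final heap: [47, 36, 27, 23, 24, 7]


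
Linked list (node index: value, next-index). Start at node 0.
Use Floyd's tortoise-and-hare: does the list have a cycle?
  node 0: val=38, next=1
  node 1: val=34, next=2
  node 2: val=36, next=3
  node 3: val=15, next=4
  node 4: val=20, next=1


Floyd's tortoise (slow, +1) and hare (fast, +2):
  init: slow=0, fast=0
  step 1: slow=1, fast=2
  step 2: slow=2, fast=4
  step 3: slow=3, fast=2
  step 4: slow=4, fast=4
  slow == fast at node 4: cycle detected

Cycle: yes


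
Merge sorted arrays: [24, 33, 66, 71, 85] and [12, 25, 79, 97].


Take 12 from B
Take 24 from A
Take 25 from B
Take 33 from A
Take 66 from A
Take 71 from A
Take 79 from B
Take 85 from A

Merged: [12, 24, 25, 33, 66, 71, 79, 85, 97]


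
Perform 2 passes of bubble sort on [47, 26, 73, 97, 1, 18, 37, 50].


Initial: [47, 26, 73, 97, 1, 18, 37, 50]
Pass 1: [26, 47, 73, 1, 18, 37, 50, 97] (5 swaps)
Pass 2: [26, 47, 1, 18, 37, 50, 73, 97] (4 swaps)

After 2 passes: [26, 47, 1, 18, 37, 50, 73, 97]


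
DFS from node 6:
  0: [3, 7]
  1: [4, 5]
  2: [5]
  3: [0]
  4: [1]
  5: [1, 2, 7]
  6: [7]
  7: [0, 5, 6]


Visit 6, push [7]
Visit 7, push [5, 0]
Visit 0, push [3]
Visit 3, push []
Visit 5, push [2, 1]
Visit 1, push [4]
Visit 4, push []
Visit 2, push []

DFS order: [6, 7, 0, 3, 5, 1, 4, 2]
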